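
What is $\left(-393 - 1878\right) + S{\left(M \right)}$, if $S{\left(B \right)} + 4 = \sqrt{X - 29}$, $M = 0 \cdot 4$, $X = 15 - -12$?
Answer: $-2275 + i \sqrt{2} \approx -2275.0 + 1.4142 i$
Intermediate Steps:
$X = 27$ ($X = 15 + 12 = 27$)
$M = 0$
$S{\left(B \right)} = -4 + i \sqrt{2}$ ($S{\left(B \right)} = -4 + \sqrt{27 - 29} = -4 + \sqrt{-2} = -4 + i \sqrt{2}$)
$\left(-393 - 1878\right) + S{\left(M \right)} = \left(-393 - 1878\right) - \left(4 - i \sqrt{2}\right) = -2271 - \left(4 - i \sqrt{2}\right) = -2275 + i \sqrt{2}$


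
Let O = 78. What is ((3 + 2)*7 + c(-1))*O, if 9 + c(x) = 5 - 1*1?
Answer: 2340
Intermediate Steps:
c(x) = -5 (c(x) = -9 + (5 - 1*1) = -9 + (5 - 1) = -9 + 4 = -5)
((3 + 2)*7 + c(-1))*O = ((3 + 2)*7 - 5)*78 = (5*7 - 5)*78 = (35 - 5)*78 = 30*78 = 2340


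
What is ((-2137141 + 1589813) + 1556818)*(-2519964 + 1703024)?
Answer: -824692760600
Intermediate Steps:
((-2137141 + 1589813) + 1556818)*(-2519964 + 1703024) = (-547328 + 1556818)*(-816940) = 1009490*(-816940) = -824692760600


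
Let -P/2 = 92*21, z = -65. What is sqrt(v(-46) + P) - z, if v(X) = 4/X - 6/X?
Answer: 65 + I*sqrt(2044033)/23 ≈ 65.0 + 62.161*I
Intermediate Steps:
v(X) = -2/X
P = -3864 (P = -184*21 = -2*1932 = -3864)
sqrt(v(-46) + P) - z = sqrt(-2/(-46) - 3864) - 1*(-65) = sqrt(-2*(-1/46) - 3864) + 65 = sqrt(1/23 - 3864) + 65 = sqrt(-88871/23) + 65 = I*sqrt(2044033)/23 + 65 = 65 + I*sqrt(2044033)/23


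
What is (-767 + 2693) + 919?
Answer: 2845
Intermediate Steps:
(-767 + 2693) + 919 = 1926 + 919 = 2845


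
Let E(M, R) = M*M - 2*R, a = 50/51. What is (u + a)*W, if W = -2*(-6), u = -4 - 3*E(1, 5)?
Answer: 4892/17 ≈ 287.76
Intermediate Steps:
a = 50/51 (a = 50*(1/51) = 50/51 ≈ 0.98039)
E(M, R) = M² - 2*R
u = 23 (u = -4 - 3*(1² - 2*5) = -4 - 3*(1 - 10) = -4 - 3*(-9) = -4 + 27 = 23)
W = 12
(u + a)*W = (23 + 50/51)*12 = (1223/51)*12 = 4892/17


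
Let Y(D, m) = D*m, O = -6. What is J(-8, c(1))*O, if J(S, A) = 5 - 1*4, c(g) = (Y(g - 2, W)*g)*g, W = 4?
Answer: -6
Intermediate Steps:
c(g) = g²*(-8 + 4*g) (c(g) = (((g - 2)*4)*g)*g = (((-2 + g)*4)*g)*g = ((-8 + 4*g)*g)*g = (g*(-8 + 4*g))*g = g²*(-8 + 4*g))
J(S, A) = 1 (J(S, A) = 5 - 4 = 1)
J(-8, c(1))*O = 1*(-6) = -6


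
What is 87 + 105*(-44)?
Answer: -4533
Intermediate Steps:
87 + 105*(-44) = 87 - 4620 = -4533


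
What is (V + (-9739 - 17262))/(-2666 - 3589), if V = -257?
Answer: 9086/2085 ≈ 4.3578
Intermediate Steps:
(V + (-9739 - 17262))/(-2666 - 3589) = (-257 + (-9739 - 17262))/(-2666 - 3589) = (-257 - 27001)/(-6255) = -27258*(-1/6255) = 9086/2085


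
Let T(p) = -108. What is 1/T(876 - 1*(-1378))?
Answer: -1/108 ≈ -0.0092593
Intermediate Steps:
1/T(876 - 1*(-1378)) = 1/(-108) = -1/108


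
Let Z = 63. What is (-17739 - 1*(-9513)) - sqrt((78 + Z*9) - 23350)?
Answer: -8226 - I*sqrt(22705) ≈ -8226.0 - 150.68*I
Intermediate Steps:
(-17739 - 1*(-9513)) - sqrt((78 + Z*9) - 23350) = (-17739 - 1*(-9513)) - sqrt((78 + 63*9) - 23350) = (-17739 + 9513) - sqrt((78 + 567) - 23350) = -8226 - sqrt(645 - 23350) = -8226 - sqrt(-22705) = -8226 - I*sqrt(22705)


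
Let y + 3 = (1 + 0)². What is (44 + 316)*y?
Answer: -720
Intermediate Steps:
y = -2 (y = -3 + (1 + 0)² = -3 + 1² = -3 + 1 = -2)
(44 + 316)*y = (44 + 316)*(-2) = 360*(-2) = -720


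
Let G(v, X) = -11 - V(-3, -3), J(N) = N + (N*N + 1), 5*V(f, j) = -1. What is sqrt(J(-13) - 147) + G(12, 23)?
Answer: -54/5 + sqrt(10) ≈ -7.6377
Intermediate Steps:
V(f, j) = -1/5 (V(f, j) = (1/5)*(-1) = -1/5)
J(N) = 1 + N + N**2 (J(N) = N + (N**2 + 1) = N + (1 + N**2) = 1 + N + N**2)
G(v, X) = -54/5 (G(v, X) = -11 - 1*(-1/5) = -11 + 1/5 = -54/5)
sqrt(J(-13) - 147) + G(12, 23) = sqrt((1 - 13 + (-13)**2) - 147) - 54/5 = sqrt((1 - 13 + 169) - 147) - 54/5 = sqrt(157 - 147) - 54/5 = sqrt(10) - 54/5 = -54/5 + sqrt(10)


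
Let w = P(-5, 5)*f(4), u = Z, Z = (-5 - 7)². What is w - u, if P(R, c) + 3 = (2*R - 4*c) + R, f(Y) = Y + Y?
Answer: -448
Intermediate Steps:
f(Y) = 2*Y
P(R, c) = -3 - 4*c + 3*R (P(R, c) = -3 + ((2*R - 4*c) + R) = -3 + ((-4*c + 2*R) + R) = -3 + (-4*c + 3*R) = -3 - 4*c + 3*R)
Z = 144 (Z = (-12)² = 144)
u = 144
w = -304 (w = (-3 - 4*5 + 3*(-5))*(2*4) = (-3 - 20 - 15)*8 = -38*8 = -304)
w - u = -304 - 1*144 = -304 - 144 = -448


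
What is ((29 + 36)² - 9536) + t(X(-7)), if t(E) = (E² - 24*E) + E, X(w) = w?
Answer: -5101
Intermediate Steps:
t(E) = E² - 23*E
((29 + 36)² - 9536) + t(X(-7)) = ((29 + 36)² - 9536) - 7*(-23 - 7) = (65² - 9536) - 7*(-30) = (4225 - 9536) + 210 = -5311 + 210 = -5101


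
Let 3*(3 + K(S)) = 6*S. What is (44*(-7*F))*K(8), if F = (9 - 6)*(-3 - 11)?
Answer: 168168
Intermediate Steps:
K(S) = -3 + 2*S (K(S) = -3 + (6*S)/3 = -3 + 2*S)
F = -42 (F = 3*(-14) = -42)
(44*(-7*F))*K(8) = (44*(-7*(-42)))*(-3 + 2*8) = (44*294)*(-3 + 16) = 12936*13 = 168168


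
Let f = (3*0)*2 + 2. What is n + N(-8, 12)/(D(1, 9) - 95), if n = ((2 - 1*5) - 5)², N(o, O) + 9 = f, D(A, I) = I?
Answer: 5511/86 ≈ 64.081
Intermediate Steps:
f = 2 (f = 0*2 + 2 = 0 + 2 = 2)
N(o, O) = -7 (N(o, O) = -9 + 2 = -7)
n = 64 (n = ((2 - 5) - 5)² = (-3 - 5)² = (-8)² = 64)
n + N(-8, 12)/(D(1, 9) - 95) = 64 - 7/(9 - 95) = 64 - 7/(-86) = 64 - 1/86*(-7) = 64 + 7/86 = 5511/86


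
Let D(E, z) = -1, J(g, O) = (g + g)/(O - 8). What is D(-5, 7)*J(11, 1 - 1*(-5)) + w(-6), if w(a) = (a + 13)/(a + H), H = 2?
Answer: 37/4 ≈ 9.2500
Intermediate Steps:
J(g, O) = 2*g/(-8 + O) (J(g, O) = (2*g)/(-8 + O) = 2*g/(-8 + O))
w(a) = (13 + a)/(2 + a) (w(a) = (a + 13)/(a + 2) = (13 + a)/(2 + a))
D(-5, 7)*J(11, 1 - 1*(-5)) + w(-6) = -2*11/(-8 + (1 - 1*(-5))) + (13 - 6)/(2 - 6) = -2*11/(-8 + (1 + 5)) + 7/(-4) = -2*11/(-8 + 6) - ¼*7 = -2*11/(-2) - 7/4 = -2*11*(-1)/2 - 7/4 = -1*(-11) - 7/4 = 11 - 7/4 = 37/4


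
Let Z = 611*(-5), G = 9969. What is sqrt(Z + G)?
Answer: sqrt(6914) ≈ 83.151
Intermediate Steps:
Z = -3055
sqrt(Z + G) = sqrt(-3055 + 9969) = sqrt(6914)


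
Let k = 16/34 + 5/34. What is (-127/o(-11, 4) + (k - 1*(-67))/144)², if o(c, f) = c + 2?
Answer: 5096103769/23970816 ≈ 212.60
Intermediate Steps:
o(c, f) = 2 + c
k = 21/34 (k = 16*(1/34) + 5*(1/34) = 8/17 + 5/34 = 21/34 ≈ 0.61765)
(-127/o(-11, 4) + (k - 1*(-67))/144)² = (-127/(2 - 11) + (21/34 - 1*(-67))/144)² = (-127/(-9) + (21/34 + 67)*(1/144))² = (-127*(-⅑) + (2299/34)*(1/144))² = (127/9 + 2299/4896)² = (71387/4896)² = 5096103769/23970816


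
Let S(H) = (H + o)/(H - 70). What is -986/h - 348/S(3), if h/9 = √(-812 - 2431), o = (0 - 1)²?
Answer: 5829 + 986*I*√3243/29187 ≈ 5829.0 + 1.9238*I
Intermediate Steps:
o = 1 (o = (-1)² = 1)
S(H) = (1 + H)/(-70 + H) (S(H) = (H + 1)/(H - 70) = (1 + H)/(-70 + H))
h = 9*I*√3243 (h = 9*√(-812 - 2431) = 9*√(-3243) = 9*(I*√3243) = 9*I*√3243 ≈ 512.53*I)
-986/h - 348/S(3) = -986*(-I*√3243/29187) - 348*(-70 + 3)/(1 + 3) = -(-986)*I*√3243/29187 - 348/(4/(-67)) = 986*I*√3243/29187 - 348/((-1/67*4)) = 986*I*√3243/29187 - 348/(-4/67) = 986*I*√3243/29187 - 348*(-67/4) = 986*I*√3243/29187 + 5829 = 5829 + 986*I*√3243/29187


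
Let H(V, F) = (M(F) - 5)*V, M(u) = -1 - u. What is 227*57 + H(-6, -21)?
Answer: 12849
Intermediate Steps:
H(V, F) = V*(-6 - F) (H(V, F) = ((-1 - F) - 5)*V = (-6 - F)*V = V*(-6 - F))
227*57 + H(-6, -21) = 227*57 - 1*(-6)*(6 - 21) = 12939 - 1*(-6)*(-15) = 12939 - 90 = 12849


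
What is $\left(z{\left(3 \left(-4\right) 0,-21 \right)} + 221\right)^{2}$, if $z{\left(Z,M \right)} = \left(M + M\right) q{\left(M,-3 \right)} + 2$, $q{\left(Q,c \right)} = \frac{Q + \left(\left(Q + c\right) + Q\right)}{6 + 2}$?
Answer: $\frac{1297321}{4} \approx 3.2433 \cdot 10^{5}$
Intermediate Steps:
$q{\left(Q,c \right)} = \frac{c}{8} + \frac{3 Q}{8}$ ($q{\left(Q,c \right)} = \frac{Q + \left(c + 2 Q\right)}{8} = \left(c + 3 Q\right) \frac{1}{8} = \frac{c}{8} + \frac{3 Q}{8}$)
$z{\left(Z,M \right)} = 2 + 2 M \left(- \frac{3}{8} + \frac{3 M}{8}\right)$ ($z{\left(Z,M \right)} = \left(M + M\right) \left(\frac{1}{8} \left(-3\right) + \frac{3 M}{8}\right) + 2 = 2 M \left(- \frac{3}{8} + \frac{3 M}{8}\right) + 2 = 2 + 2 M \left(- \frac{3}{8} + \frac{3 M}{8}\right)$)
$\left(z{\left(3 \left(-4\right) 0,-21 \right)} + 221\right)^{2} = \left(\left(2 + \frac{3}{4} \left(-21\right) \left(-1 - 21\right)\right) + 221\right)^{2} = \left(\left(2 + \frac{3}{4} \left(-21\right) \left(-22\right)\right) + 221\right)^{2} = \left(\left(2 + \frac{693}{2}\right) + 221\right)^{2} = \left(\frac{697}{2} + 221\right)^{2} = \left(\frac{1139}{2}\right)^{2} = \frac{1297321}{4}$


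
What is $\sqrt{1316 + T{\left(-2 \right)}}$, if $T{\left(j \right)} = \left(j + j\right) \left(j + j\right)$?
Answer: $6 \sqrt{37} \approx 36.497$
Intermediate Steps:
$T{\left(j \right)} = 4 j^{2}$ ($T{\left(j \right)} = 2 j 2 j = 4 j^{2}$)
$\sqrt{1316 + T{\left(-2 \right)}} = \sqrt{1316 + 4 \left(-2\right)^{2}} = \sqrt{1316 + 4 \cdot 4} = \sqrt{1316 + 16} = \sqrt{1332} = 6 \sqrt{37}$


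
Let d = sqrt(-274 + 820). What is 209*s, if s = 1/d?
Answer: 209*sqrt(546)/546 ≈ 8.9444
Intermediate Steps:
d = sqrt(546) ≈ 23.367
s = sqrt(546)/546 (s = 1/(sqrt(546)) = sqrt(546)/546 ≈ 0.042796)
209*s = 209*(sqrt(546)/546) = 209*sqrt(546)/546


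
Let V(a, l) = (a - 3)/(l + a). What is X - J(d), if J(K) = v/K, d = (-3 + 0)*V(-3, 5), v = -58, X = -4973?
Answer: -44699/9 ≈ -4966.6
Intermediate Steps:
V(a, l) = (-3 + a)/(a + l)
d = 9 (d = (-3 + 0)*((-3 - 3)/(-3 + 5)) = -3*(-6)/2 = -3*(-3) = 9)
J(K) = -58/K
X - J(d) = -4973 - (-58)/9 = -4973 - 1*(-58/9) = -4973 + 58/9 = -44699/9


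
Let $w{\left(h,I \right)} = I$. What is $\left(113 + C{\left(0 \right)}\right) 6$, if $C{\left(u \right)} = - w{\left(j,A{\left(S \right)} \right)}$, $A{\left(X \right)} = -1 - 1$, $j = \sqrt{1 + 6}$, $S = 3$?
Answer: $690$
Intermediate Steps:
$j = \sqrt{7} \approx 2.6458$
$A{\left(X \right)} = -2$ ($A{\left(X \right)} = -1 - 1 = -2$)
$C{\left(u \right)} = 2$ ($C{\left(u \right)} = \left(-1\right) \left(-2\right) = 2$)
$\left(113 + C{\left(0 \right)}\right) 6 = \left(113 + 2\right) 6 = 115 \cdot 6 = 690$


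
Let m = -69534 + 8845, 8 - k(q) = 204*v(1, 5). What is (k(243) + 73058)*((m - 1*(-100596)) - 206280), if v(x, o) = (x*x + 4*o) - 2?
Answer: -11511347870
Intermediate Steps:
v(x, o) = -2 + x² + 4*o (v(x, o) = (x² + 4*o) - 2 = -2 + x² + 4*o)
k(q) = -3868 (k(q) = 8 - 204*(-2 + 1² + 4*5) = 8 - 204*(-2 + 1 + 20) = 8 - 204*19 = 8 - 1*3876 = 8 - 3876 = -3868)
m = -60689
(k(243) + 73058)*((m - 1*(-100596)) - 206280) = (-3868 + 73058)*((-60689 - 1*(-100596)) - 206280) = 69190*((-60689 + 100596) - 206280) = 69190*(39907 - 206280) = 69190*(-166373) = -11511347870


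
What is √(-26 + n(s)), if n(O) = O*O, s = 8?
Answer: √38 ≈ 6.1644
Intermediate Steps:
n(O) = O²
√(-26 + n(s)) = √(-26 + 8²) = √(-26 + 64) = √38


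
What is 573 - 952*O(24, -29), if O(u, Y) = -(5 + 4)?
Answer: 9141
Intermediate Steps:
O(u, Y) = -9 (O(u, Y) = -1*9 = -9)
573 - 952*O(24, -29) = 573 - 952*(-9) = 573 + 8568 = 9141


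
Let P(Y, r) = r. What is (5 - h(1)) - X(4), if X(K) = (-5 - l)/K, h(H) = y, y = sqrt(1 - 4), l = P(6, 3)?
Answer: 7 - I*sqrt(3) ≈ 7.0 - 1.732*I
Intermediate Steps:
l = 3
y = I*sqrt(3) (y = sqrt(-3) = I*sqrt(3) ≈ 1.732*I)
h(H) = I*sqrt(3)
X(K) = -8/K (X(K) = (-5 - 1*3)/K = (-5 - 3)/K = -8/K)
(5 - h(1)) - X(4) = (5 - I*sqrt(3)) - (-8)/4 = (5 - I*sqrt(3)) - 1*(-2) = (5 - I*sqrt(3)) + 2 = 7 - I*sqrt(3)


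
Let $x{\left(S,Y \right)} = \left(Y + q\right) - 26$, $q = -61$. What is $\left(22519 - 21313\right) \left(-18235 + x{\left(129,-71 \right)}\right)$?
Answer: $-22181958$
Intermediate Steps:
$x{\left(S,Y \right)} = -87 + Y$ ($x{\left(S,Y \right)} = \left(Y - 61\right) - 26 = \left(-61 + Y\right) - 26 = -87 + Y$)
$\left(22519 - 21313\right) \left(-18235 + x{\left(129,-71 \right)}\right) = \left(22519 - 21313\right) \left(-18235 - 158\right) = 1206 \left(-18235 - 158\right) = 1206 \left(-18393\right) = -22181958$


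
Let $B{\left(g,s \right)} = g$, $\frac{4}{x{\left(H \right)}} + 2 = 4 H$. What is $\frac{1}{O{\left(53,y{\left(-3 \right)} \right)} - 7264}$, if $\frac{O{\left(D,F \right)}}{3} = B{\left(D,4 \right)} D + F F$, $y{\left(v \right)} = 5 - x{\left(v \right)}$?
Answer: $\frac{49}{61094} \approx 0.00080204$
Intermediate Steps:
$x{\left(H \right)} = \frac{4}{-2 + 4 H}$
$y{\left(v \right)} = 5 - \frac{2}{-1 + 2 v}$
$O{\left(D,F \right)} = 3 D^{2} + 3 F^{2}$ ($O{\left(D,F \right)} = 3 \left(D D + F F\right) = 3 \left(D^{2} + F^{2}\right) = 3 D^{2} + 3 F^{2}$)
$\frac{1}{O{\left(53,y{\left(-3 \right)} \right)} - 7264} = \frac{1}{\left(3 \cdot 53^{2} + 3 \left(\frac{-7 + 10 \left(-3\right)}{-1 + 2 \left(-3\right)}\right)^{2}\right) - 7264} = \frac{1}{\left(3 \cdot 2809 + 3 \left(\frac{-7 - 30}{-1 - 6}\right)^{2}\right) - 7264} = \frac{1}{\left(8427 + 3 \left(\frac{1}{-7} \left(-37\right)\right)^{2}\right) - 7264} = \frac{1}{\left(8427 + 3 \left(\left(- \frac{1}{7}\right) \left(-37\right)\right)^{2}\right) - 7264} = \frac{1}{\left(8427 + 3 \left(\frac{37}{7}\right)^{2}\right) - 7264} = \frac{1}{\left(8427 + 3 \cdot \frac{1369}{49}\right) - 7264} = \frac{1}{\left(8427 + \frac{4107}{49}\right) - 7264} = \frac{1}{\frac{417030}{49} - 7264} = \frac{1}{\frac{61094}{49}} = \frac{49}{61094}$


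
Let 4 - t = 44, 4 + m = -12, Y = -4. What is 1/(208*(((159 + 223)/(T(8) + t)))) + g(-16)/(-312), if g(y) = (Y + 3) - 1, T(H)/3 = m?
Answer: 79/14898 ≈ 0.0053027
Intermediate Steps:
m = -16 (m = -4 - 12 = -16)
T(H) = -48 (T(H) = 3*(-16) = -48)
t = -40 (t = 4 - 1*44 = 4 - 44 = -40)
g(y) = -2 (g(y) = (-4 + 3) - 1 = -1 - 1 = -2)
1/(208*(((159 + 223)/(T(8) + t)))) + g(-16)/(-312) = 1/(208*(((159 + 223)/(-48 - 40)))) - 2/(-312) = 1/(208*((382/(-88)))) - 2*(-1/312) = 1/(208*((382*(-1/88)))) + 1/156 = 1/(208*(-191/44)) + 1/156 = (1/208)*(-44/191) + 1/156 = -11/9932 + 1/156 = 79/14898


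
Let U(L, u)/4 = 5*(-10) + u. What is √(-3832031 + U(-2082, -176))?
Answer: I*√3832935 ≈ 1957.8*I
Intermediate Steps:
U(L, u) = -200 + 4*u (U(L, u) = 4*(5*(-10) + u) = 4*(-50 + u) = -200 + 4*u)
√(-3832031 + U(-2082, -176)) = √(-3832031 + (-200 + 4*(-176))) = √(-3832031 + (-200 - 704)) = √(-3832031 - 904) = √(-3832935) = I*√3832935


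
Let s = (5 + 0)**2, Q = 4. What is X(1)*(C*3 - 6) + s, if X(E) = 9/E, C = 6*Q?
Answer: 619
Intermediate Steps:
s = 25 (s = 5**2 = 25)
C = 24 (C = 6*4 = 24)
X(1)*(C*3 - 6) + s = (9/1)*(24*3 - 6) + 25 = (9*1)*(72 - 6) + 25 = 9*66 + 25 = 594 + 25 = 619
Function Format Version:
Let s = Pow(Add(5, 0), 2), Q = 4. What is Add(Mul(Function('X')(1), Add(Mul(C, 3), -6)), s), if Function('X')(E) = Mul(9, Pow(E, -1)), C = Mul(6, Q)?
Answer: 619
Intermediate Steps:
s = 25 (s = Pow(5, 2) = 25)
C = 24 (C = Mul(6, 4) = 24)
Add(Mul(Function('X')(1), Add(Mul(C, 3), -6)), s) = Add(Mul(Mul(9, Pow(1, -1)), Add(Mul(24, 3), -6)), 25) = Add(Mul(Mul(9, 1), Add(72, -6)), 25) = Add(Mul(9, 66), 25) = Add(594, 25) = 619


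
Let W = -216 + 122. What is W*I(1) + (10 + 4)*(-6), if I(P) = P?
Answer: -178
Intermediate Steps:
W = -94
W*I(1) + (10 + 4)*(-6) = -94*1 + (10 + 4)*(-6) = -94 + 14*(-6) = -94 - 84 = -178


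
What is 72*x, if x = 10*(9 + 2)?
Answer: 7920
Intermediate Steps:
x = 110 (x = 10*11 = 110)
72*x = 72*110 = 7920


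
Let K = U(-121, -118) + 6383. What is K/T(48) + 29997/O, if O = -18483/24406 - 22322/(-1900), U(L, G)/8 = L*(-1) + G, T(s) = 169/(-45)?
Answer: 1001512584990/978803891 ≈ 1023.2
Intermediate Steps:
T(s) = -169/45 (T(s) = 169*(-1/45) = -169/45)
U(L, G) = -8*L + 8*G (U(L, G) = 8*(L*(-1) + G) = 8*(-L + G) = 8*(G - L) = -8*L + 8*G)
O = 63709129/5796425 (O = -18483*1/24406 - 22322*(-1/1900) = -18483/24406 + 11161/950 = 63709129/5796425 ≈ 10.991)
K = 6407 (K = (-8*(-121) + 8*(-118)) + 6383 = (968 - 944) + 6383 = 24 + 6383 = 6407)
K/T(48) + 29997/O = 6407/(-169/45) + 29997/(63709129/5796425) = 6407*(-45/169) + 29997*(5796425/63709129) = -288315/169 + 15806850975/5791739 = 1001512584990/978803891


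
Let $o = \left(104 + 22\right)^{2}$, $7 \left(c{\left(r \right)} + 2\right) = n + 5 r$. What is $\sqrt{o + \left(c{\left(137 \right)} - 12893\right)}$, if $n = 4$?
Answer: $\frac{2 \sqrt{37723}}{7} \approx 55.493$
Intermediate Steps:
$c{\left(r \right)} = - \frac{10}{7} + \frac{5 r}{7}$ ($c{\left(r \right)} = -2 + \frac{4 + 5 r}{7} = -2 + \left(\frac{4}{7} + \frac{5 r}{7}\right) = - \frac{10}{7} + \frac{5 r}{7}$)
$o = 15876$ ($o = 126^{2} = 15876$)
$\sqrt{o + \left(c{\left(137 \right)} - 12893\right)} = \sqrt{15876 + \left(\left(- \frac{10}{7} + \frac{5}{7} \cdot 137\right) - 12893\right)} = \sqrt{15876 + \left(\left(- \frac{10}{7} + \frac{685}{7}\right) - 12893\right)} = \sqrt{15876 + \left(\frac{675}{7} - 12893\right)} = \sqrt{15876 - \frac{89576}{7}} = \sqrt{\frac{21556}{7}} = \frac{2 \sqrt{37723}}{7}$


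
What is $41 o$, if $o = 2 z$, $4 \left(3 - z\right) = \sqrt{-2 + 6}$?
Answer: $205$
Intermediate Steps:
$z = \frac{5}{2}$ ($z = 3 - \frac{\sqrt{-2 + 6}}{4} = 3 - \frac{\sqrt{4}}{4} = 3 - \frac{1}{2} = \frac{5}{2} \approx 2.5$)
$o = 5$ ($o = 2 \cdot \frac{5}{2} = 5$)
$41 o = 41 \cdot 5 = 205$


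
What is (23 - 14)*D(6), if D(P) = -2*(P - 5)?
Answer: -18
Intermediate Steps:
D(P) = 10 - 2*P (D(P) = -2*(-5 + P) = 10 - 2*P)
(23 - 14)*D(6) = (23 - 14)*(10 - 2*6) = 9*(10 - 12) = 9*(-2) = -18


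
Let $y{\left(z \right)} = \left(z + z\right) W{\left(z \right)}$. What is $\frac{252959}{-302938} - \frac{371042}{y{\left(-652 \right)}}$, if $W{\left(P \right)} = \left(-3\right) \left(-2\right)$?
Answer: $\frac{27605892545}{592546728} \approx 46.589$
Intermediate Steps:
$W{\left(P \right)} = 6$
$y{\left(z \right)} = 12 z$ ($y{\left(z \right)} = \left(z + z\right) 6 = 2 z 6 = 12 z$)
$\frac{252959}{-302938} - \frac{371042}{y{\left(-652 \right)}} = \frac{252959}{-302938} - \frac{371042}{12 \left(-652\right)} = 252959 \left(- \frac{1}{302938}\right) - \frac{371042}{-7824} = - \frac{252959}{302938} - - \frac{185521}{3912} = - \frac{252959}{302938} + \frac{185521}{3912} = \frac{27605892545}{592546728}$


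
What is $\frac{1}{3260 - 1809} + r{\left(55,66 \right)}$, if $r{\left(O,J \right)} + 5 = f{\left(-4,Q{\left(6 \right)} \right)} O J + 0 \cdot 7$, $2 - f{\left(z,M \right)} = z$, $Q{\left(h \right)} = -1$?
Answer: $\frac{31595526}{1451} \approx 21775.0$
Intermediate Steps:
$f{\left(z,M \right)} = 2 - z$
$r{\left(O,J \right)} = -5 + 6 J O$ ($r{\left(O,J \right)} = -5 + \left(\left(2 - -4\right) O J + 0 \cdot 7\right) = -5 + \left(\left(2 + 4\right) O J + 0\right) = -5 + \left(6 O J + 0\right) = -5 + \left(6 J O + 0\right) = -5 + 6 J O$)
$\frac{1}{3260 - 1809} + r{\left(55,66 \right)} = \frac{1}{3260 - 1809} - \left(5 - 21780\right) = \frac{1}{1451} + \left(-5 + 21780\right) = \frac{1}{1451} + 21775 = \frac{31595526}{1451}$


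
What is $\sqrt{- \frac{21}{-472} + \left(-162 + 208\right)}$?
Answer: $\frac{\sqrt{2564494}}{236} \approx 6.7856$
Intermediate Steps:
$\sqrt{- \frac{21}{-472} + \left(-162 + 208\right)} = \sqrt{\left(-21\right) \left(- \frac{1}{472}\right) + 46} = \sqrt{\frac{21}{472} + 46} = \sqrt{\frac{21733}{472}} = \frac{\sqrt{2564494}}{236}$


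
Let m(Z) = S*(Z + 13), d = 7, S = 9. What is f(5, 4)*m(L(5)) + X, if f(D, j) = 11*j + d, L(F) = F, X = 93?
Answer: 8355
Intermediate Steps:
f(D, j) = 7 + 11*j (f(D, j) = 11*j + 7 = 7 + 11*j)
m(Z) = 117 + 9*Z (m(Z) = 9*(Z + 13) = 9*(13 + Z) = 117 + 9*Z)
f(5, 4)*m(L(5)) + X = (7 + 11*4)*(117 + 9*5) + 93 = (7 + 44)*(117 + 45) + 93 = 51*162 + 93 = 8262 + 93 = 8355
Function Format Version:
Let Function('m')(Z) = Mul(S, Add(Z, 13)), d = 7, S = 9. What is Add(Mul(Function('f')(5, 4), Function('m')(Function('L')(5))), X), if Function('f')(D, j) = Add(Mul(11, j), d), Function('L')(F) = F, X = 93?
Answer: 8355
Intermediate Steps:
Function('f')(D, j) = Add(7, Mul(11, j)) (Function('f')(D, j) = Add(Mul(11, j), 7) = Add(7, Mul(11, j)))
Function('m')(Z) = Add(117, Mul(9, Z)) (Function('m')(Z) = Mul(9, Add(Z, 13)) = Mul(9, Add(13, Z)) = Add(117, Mul(9, Z)))
Add(Mul(Function('f')(5, 4), Function('m')(Function('L')(5))), X) = Add(Mul(Add(7, Mul(11, 4)), Add(117, Mul(9, 5))), 93) = Add(Mul(Add(7, 44), Add(117, 45)), 93) = Add(Mul(51, 162), 93) = Add(8262, 93) = 8355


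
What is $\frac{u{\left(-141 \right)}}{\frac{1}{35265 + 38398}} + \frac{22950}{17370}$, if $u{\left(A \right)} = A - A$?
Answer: $\frac{255}{193} \approx 1.3212$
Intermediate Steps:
$u{\left(A \right)} = 0$
$\frac{u{\left(-141 \right)}}{\frac{1}{35265 + 38398}} + \frac{22950}{17370} = \frac{0}{\frac{1}{35265 + 38398}} + \frac{22950}{17370} = \frac{0}{\frac{1}{73663}} + 22950 \cdot \frac{1}{17370} = 0 \frac{1}{\frac{1}{73663}} + \frac{255}{193} = 0 \cdot 73663 + \frac{255}{193} = 0 + \frac{255}{193} = \frac{255}{193}$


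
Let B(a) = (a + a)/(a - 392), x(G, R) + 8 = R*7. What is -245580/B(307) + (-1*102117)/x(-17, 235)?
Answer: 17054264631/502559 ≈ 33935.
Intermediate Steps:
x(G, R) = -8 + 7*R (x(G, R) = -8 + R*7 = -8 + 7*R)
B(a) = 2*a/(-392 + a) (B(a) = (2*a)/(-392 + a) = 2*a/(-392 + a))
-245580/B(307) + (-1*102117)/x(-17, 235) = -245580/(2*307/(-392 + 307)) + (-1*102117)/(-8 + 7*235) = -245580/(2*307/(-85)) - 102117/(-8 + 1645) = -245580/(2*307*(-1/85)) - 102117/1637 = -245580/(-614/85) - 102117*1/1637 = -245580*(-85/614) - 102117/1637 = 10437150/307 - 102117/1637 = 17054264631/502559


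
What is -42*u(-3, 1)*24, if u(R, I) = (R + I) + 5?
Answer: -3024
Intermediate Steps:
u(R, I) = 5 + I + R (u(R, I) = (I + R) + 5 = 5 + I + R)
-42*u(-3, 1)*24 = -42*(5 + 1 - 3)*24 = -42*3*24 = -126*24 = -3024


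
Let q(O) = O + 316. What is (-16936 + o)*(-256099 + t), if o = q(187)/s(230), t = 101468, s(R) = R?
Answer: 602253262287/230 ≈ 2.6185e+9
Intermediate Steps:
q(O) = 316 + O
o = 503/230 (o = (316 + 187)/230 = 503*(1/230) = 503/230 ≈ 2.1870)
(-16936 + o)*(-256099 + t) = (-16936 + 503/230)*(-256099 + 101468) = -3894777/230*(-154631) = 602253262287/230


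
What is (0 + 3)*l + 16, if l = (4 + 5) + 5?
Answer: 58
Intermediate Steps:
l = 14 (l = 9 + 5 = 14)
(0 + 3)*l + 16 = (0 + 3)*14 + 16 = 3*14 + 16 = 42 + 16 = 58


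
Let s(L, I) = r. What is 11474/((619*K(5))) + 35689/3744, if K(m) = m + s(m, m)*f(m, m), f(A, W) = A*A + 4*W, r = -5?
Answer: 1204292341/127464480 ≈ 9.4481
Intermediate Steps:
s(L, I) = -5
f(A, W) = A² + 4*W
K(m) = -19*m - 5*m² (K(m) = m - 5*(m² + 4*m) = m + (-20*m - 5*m²) = -19*m - 5*m²)
11474/((619*K(5))) + 35689/3744 = 11474/((619*(5*(-19 - 5*5)))) + 35689/3744 = 11474/((619*(5*(-19 - 25)))) + 35689*(1/3744) = 11474/((619*(5*(-44)))) + 35689/3744 = 11474/((619*(-220))) + 35689/3744 = 11474/(-136180) + 35689/3744 = 11474*(-1/136180) + 35689/3744 = -5737/68090 + 35689/3744 = 1204292341/127464480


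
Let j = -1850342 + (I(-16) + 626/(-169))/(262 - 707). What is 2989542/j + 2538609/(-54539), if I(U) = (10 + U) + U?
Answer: -182760985191496392/3794686338955937 ≈ -48.162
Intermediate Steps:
I(U) = 10 + 2*U
j = -139154965766/75205 (j = -1850342 + ((10 + 2*(-16)) + 626/(-169))/(262 - 707) = -1850342 + ((10 - 32) + 626*(-1/169))/(-445) = -1850342 + (-22 - 626/169)*(-1/445) = -1850342 - 4344/169*(-1/445) = -1850342 + 4344/75205 = -139154965766/75205 ≈ -1.8503e+6)
2989542/j + 2538609/(-54539) = 2989542/(-139154965766/75205) + 2538609/(-54539) = 2989542*(-75205/139154965766) + 2538609*(-1/54539) = -112414253055/69577482883 - 2538609/54539 = -182760985191496392/3794686338955937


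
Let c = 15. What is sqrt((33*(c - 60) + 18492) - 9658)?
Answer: sqrt(7349) ≈ 85.726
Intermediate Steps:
sqrt((33*(c - 60) + 18492) - 9658) = sqrt((33*(15 - 60) + 18492) - 9658) = sqrt((33*(-45) + 18492) - 9658) = sqrt((-1485 + 18492) - 9658) = sqrt(17007 - 9658) = sqrt(7349)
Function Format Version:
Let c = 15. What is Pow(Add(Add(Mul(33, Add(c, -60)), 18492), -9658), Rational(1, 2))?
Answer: Pow(7349, Rational(1, 2)) ≈ 85.726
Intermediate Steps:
Pow(Add(Add(Mul(33, Add(c, -60)), 18492), -9658), Rational(1, 2)) = Pow(Add(Add(Mul(33, Add(15, -60)), 18492), -9658), Rational(1, 2)) = Pow(Add(Add(Mul(33, -45), 18492), -9658), Rational(1, 2)) = Pow(Add(Add(-1485, 18492), -9658), Rational(1, 2)) = Pow(Add(17007, -9658), Rational(1, 2)) = Pow(7349, Rational(1, 2))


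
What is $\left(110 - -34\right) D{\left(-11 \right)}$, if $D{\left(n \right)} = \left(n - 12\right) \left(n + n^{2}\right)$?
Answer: $-364320$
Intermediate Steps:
$D{\left(n \right)} = \left(-12 + n\right) \left(n + n^{2}\right)$
$\left(110 - -34\right) D{\left(-11 \right)} = \left(110 - -34\right) \left(- 11 \left(-12 + \left(-11\right)^{2} - -121\right)\right) = \left(110 + \left(-36 + 70\right)\right) \left(- 11 \left(-12 + 121 + 121\right)\right) = \left(110 + 34\right) \left(\left(-11\right) 230\right) = 144 \left(-2530\right) = -364320$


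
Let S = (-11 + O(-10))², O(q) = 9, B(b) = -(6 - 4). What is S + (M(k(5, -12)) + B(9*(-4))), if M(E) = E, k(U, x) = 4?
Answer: 6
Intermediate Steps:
B(b) = -2 (B(b) = -1*2 = -2)
S = 4 (S = (-11 + 9)² = (-2)² = 4)
S + (M(k(5, -12)) + B(9*(-4))) = 4 + (4 - 2) = 4 + 2 = 6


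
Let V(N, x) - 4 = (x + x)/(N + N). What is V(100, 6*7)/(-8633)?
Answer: -221/431650 ≈ -0.00051199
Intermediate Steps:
V(N, x) = 4 + x/N (V(N, x) = 4 + (x + x)/(N + N) = 4 + (2*x)/((2*N)) = 4 + (2*x)*(1/(2*N)) = 4 + x/N)
V(100, 6*7)/(-8633) = (4 + (6*7)/100)/(-8633) = (4 + 42*(1/100))*(-1/8633) = (4 + 21/50)*(-1/8633) = (221/50)*(-1/8633) = -221/431650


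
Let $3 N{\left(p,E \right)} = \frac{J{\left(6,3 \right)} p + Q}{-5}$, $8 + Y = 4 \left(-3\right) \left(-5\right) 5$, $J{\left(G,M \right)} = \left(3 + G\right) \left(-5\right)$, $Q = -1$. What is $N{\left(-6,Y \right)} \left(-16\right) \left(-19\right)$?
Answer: $- \frac{81776}{15} \approx -5451.7$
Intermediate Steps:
$J{\left(G,M \right)} = -15 - 5 G$
$Y = 292$ ($Y = -8 + 4 \left(-3\right) \left(-5\right) 5 = -8 + \left(-12\right) \left(-5\right) 5 = -8 + 60 \cdot 5 = -8 + 300 = 292$)
$N{\left(p,E \right)} = \frac{1}{15} + 3 p$ ($N{\left(p,E \right)} = \frac{\left(\left(-15 - 30\right) p - 1\right) \frac{1}{-5}}{3} = \frac{\left(\left(-15 - 30\right) p - 1\right) \left(- \frac{1}{5}\right)}{3} = \frac{\left(- 45 p - 1\right) \left(- \frac{1}{5}\right)}{3} = \frac{\left(-1 - 45 p\right) \left(- \frac{1}{5}\right)}{3} = \frac{\frac{1}{5} + 9 p}{3} = \frac{1}{15} + 3 p$)
$N{\left(-6,Y \right)} \left(-16\right) \left(-19\right) = \left(\frac{1}{15} + 3 \left(-6\right)\right) \left(-16\right) \left(-19\right) = \left(\frac{1}{15} - 18\right) \left(-16\right) \left(-19\right) = \left(- \frac{269}{15}\right) \left(-16\right) \left(-19\right) = \frac{4304}{15} \left(-19\right) = - \frac{81776}{15}$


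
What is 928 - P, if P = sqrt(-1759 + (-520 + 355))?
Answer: 928 - 2*I*sqrt(481) ≈ 928.0 - 43.863*I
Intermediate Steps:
P = 2*I*sqrt(481) (P = sqrt(-1759 - 165) = sqrt(-1924) = 2*I*sqrt(481) ≈ 43.863*I)
928 - P = 928 - 2*I*sqrt(481)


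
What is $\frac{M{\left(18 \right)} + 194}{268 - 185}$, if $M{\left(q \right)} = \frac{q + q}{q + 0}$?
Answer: $\frac{196}{83} \approx 2.3614$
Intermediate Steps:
$M{\left(q \right)} = 2$ ($M{\left(q \right)} = \frac{2 q}{q} = 2$)
$\frac{M{\left(18 \right)} + 194}{268 - 185} = \frac{2 + 194}{268 - 185} = \frac{196}{83}$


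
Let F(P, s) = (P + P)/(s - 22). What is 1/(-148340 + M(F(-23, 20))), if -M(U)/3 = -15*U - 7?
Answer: -1/147284 ≈ -6.7896e-6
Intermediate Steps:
F(P, s) = 2*P/(-22 + s) (F(P, s) = (2*P)/(-22 + s) = 2*P/(-22 + s))
M(U) = 21 + 45*U (M(U) = -3*(-15*U - 7) = -3*(-7 - 15*U) = 21 + 45*U)
1/(-148340 + M(F(-23, 20))) = 1/(-148340 + (21 + 45*(2*(-23)/(-22 + 20)))) = 1/(-148340 + (21 + 45*(2*(-23)/(-2)))) = 1/(-148340 + (21 + 45*(2*(-23)*(-½)))) = 1/(-148340 + (21 + 45*23)) = 1/(-148340 + (21 + 1035)) = 1/(-148340 + 1056) = 1/(-147284) = -1/147284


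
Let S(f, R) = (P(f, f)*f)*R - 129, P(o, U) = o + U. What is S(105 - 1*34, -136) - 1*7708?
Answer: -1378989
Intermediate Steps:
P(o, U) = U + o
S(f, R) = -129 + 2*R*f² (S(f, R) = ((f + f)*f)*R - 129 = ((2*f)*f)*R - 129 = (2*f²)*R - 129 = 2*R*f² - 129 = -129 + 2*R*f²)
S(105 - 1*34, -136) - 1*7708 = (-129 + 2*(-136)*(105 - 1*34)²) - 1*7708 = (-129 + 2*(-136)*(105 - 34)²) - 7708 = (-129 + 2*(-136)*71²) - 7708 = (-129 + 2*(-136)*5041) - 7708 = (-129 - 1371152) - 7708 = -1371281 - 7708 = -1378989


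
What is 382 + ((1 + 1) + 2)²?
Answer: 398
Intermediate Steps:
382 + ((1 + 1) + 2)² = 382 + (2 + 2)² = 382 + 4² = 382 + 16 = 398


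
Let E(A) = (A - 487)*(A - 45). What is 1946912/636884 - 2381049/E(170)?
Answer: 398399599829/6309132125 ≈ 63.146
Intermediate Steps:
E(A) = (-487 + A)*(-45 + A)
1946912/636884 - 2381049/E(170) = 1946912/636884 - 2381049/(21915 + 170**2 - 532*170) = 1946912*(1/636884) - 2381049/(21915 + 28900 - 90440) = 486728/159221 - 2381049/(-39625) = 486728/159221 - 2381049*(-1/39625) = 486728/159221 + 2381049/39625 = 398399599829/6309132125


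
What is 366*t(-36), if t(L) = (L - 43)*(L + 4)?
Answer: 925248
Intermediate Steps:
t(L) = (-43 + L)*(4 + L)
366*t(-36) = 366*(-172 + (-36)² - 39*(-36)) = 366*(-172 + 1296 + 1404) = 366*2528 = 925248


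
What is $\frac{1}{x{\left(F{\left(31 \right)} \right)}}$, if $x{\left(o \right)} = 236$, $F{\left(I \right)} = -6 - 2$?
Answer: $\frac{1}{236} \approx 0.0042373$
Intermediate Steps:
$F{\left(I \right)} = -8$
$\frac{1}{x{\left(F{\left(31 \right)} \right)}} = \frac{1}{236}$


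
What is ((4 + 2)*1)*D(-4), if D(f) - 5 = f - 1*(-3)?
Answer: 24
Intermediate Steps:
D(f) = 8 + f (D(f) = 5 + (f - 1*(-3)) = 5 + (f + 3) = 5 + (3 + f) = 8 + f)
((4 + 2)*1)*D(-4) = ((4 + 2)*1)*(8 - 4) = (6*1)*4 = 6*4 = 24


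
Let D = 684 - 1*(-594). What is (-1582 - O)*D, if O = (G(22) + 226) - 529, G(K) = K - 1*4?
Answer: -1657566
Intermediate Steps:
G(K) = -4 + K (G(K) = K - 4 = -4 + K)
O = -285 (O = ((-4 + 22) + 226) - 529 = (18 + 226) - 529 = 244 - 529 = -285)
D = 1278 (D = 684 + 594 = 1278)
(-1582 - O)*D = (-1582 - 1*(-285))*1278 = (-1582 + 285)*1278 = -1297*1278 = -1657566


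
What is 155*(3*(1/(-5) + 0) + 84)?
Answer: 12927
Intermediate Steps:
155*(3*(1/(-5) + 0) + 84) = 155*(3*(-⅕ + 0) + 84) = 155*(3*(-⅕) + 84) = 155*(-⅗ + 84) = 155*(417/5) = 12927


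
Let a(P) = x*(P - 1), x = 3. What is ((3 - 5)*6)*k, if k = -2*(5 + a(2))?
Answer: 192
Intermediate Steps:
a(P) = -3 + 3*P (a(P) = 3*(P - 1) = 3*(-1 + P) = -3 + 3*P)
k = -16 (k = -2*(5 + (-3 + 3*2)) = -2*(5 + (-3 + 6)) = -2*(5 + 3) = -2*8 = -16)
((3 - 5)*6)*k = ((3 - 5)*6)*(-16) = -2*6*(-16) = -12*(-16) = 192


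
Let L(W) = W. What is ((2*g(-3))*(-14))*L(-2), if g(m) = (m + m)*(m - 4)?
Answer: 2352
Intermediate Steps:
g(m) = 2*m*(-4 + m) (g(m) = (2*m)*(-4 + m) = 2*m*(-4 + m))
((2*g(-3))*(-14))*L(-2) = ((2*(2*(-3)*(-4 - 3)))*(-14))*(-2) = ((2*(2*(-3)*(-7)))*(-14))*(-2) = ((2*42)*(-14))*(-2) = (84*(-14))*(-2) = -1176*(-2) = 2352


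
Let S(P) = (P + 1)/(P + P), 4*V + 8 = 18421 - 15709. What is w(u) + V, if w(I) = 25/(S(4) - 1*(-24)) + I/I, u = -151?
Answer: 133569/197 ≈ 678.02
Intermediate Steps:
V = 676 (V = -2 + (18421 - 15709)/4 = -2 + (1/4)*2712 = -2 + 678 = 676)
S(P) = (1 + P)/(2*P) (S(P) = (1 + P)/((2*P)) = (1 + P)*(1/(2*P)) = (1 + P)/(2*P))
w(I) = 397/197 (w(I) = 25/((1/2)*(1 + 4)/4 - 1*(-24)) + I/I = 25/((1/2)*(1/4)*5 + 24) + 1 = 25/(5/8 + 24) + 1 = 25/(197/8) + 1 = 25*(8/197) + 1 = 200/197 + 1 = 397/197)
w(u) + V = 397/197 + 676 = 133569/197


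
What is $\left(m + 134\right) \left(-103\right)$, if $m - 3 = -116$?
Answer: $-2163$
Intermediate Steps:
$m = -113$ ($m = 3 - 116 = -113$)
$\left(m + 134\right) \left(-103\right) = \left(-113 + 134\right) \left(-103\right) = 21 \left(-103\right) = -2163$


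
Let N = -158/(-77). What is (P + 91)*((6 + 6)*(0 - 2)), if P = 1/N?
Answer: -173460/79 ≈ -2195.7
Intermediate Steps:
N = 158/77 (N = -158*(-1/77) = 158/77 ≈ 2.0519)
P = 77/158 (P = 1/(158/77) = 77/158 ≈ 0.48734)
(P + 91)*((6 + 6)*(0 - 2)) = (77/158 + 91)*((6 + 6)*(0 - 2)) = 14455*(12*(-2))/158 = (14455/158)*(-24) = -173460/79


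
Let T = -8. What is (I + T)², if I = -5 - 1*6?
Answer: 361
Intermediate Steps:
I = -11 (I = -5 - 6 = -11)
(I + T)² = (-11 - 8)² = (-19)² = 361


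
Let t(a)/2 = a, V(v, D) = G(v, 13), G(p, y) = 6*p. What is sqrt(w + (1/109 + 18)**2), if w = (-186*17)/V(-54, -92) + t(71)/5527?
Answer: sqrt(39289211476811958)/10843974 ≈ 18.279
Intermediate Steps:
V(v, D) = 6*v
t(a) = 2*a
w = 2920397/298458 (w = (-186*17)/((6*(-54))) + (2*71)/5527 = -3162/(-324) + 142*(1/5527) = -3162*(-1/324) + 142/5527 = 527/54 + 142/5527 = 2920397/298458 ≈ 9.7850)
sqrt(w + (1/109 + 18)**2) = sqrt(2920397/298458 + (1/109 + 18)**2) = sqrt(2920397/298458 + (1963/109)**2) = sqrt(2920397/298458 + 3853369/11881) = sqrt(1184766041759/3545979498) = sqrt(39289211476811958)/10843974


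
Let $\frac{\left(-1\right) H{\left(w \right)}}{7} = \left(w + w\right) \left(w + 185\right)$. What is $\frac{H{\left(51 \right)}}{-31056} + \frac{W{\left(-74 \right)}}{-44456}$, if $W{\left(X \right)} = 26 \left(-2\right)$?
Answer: $\frac{19512054}{3595379} \approx 5.427$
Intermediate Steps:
$W{\left(X \right)} = -52$
$H{\left(w \right)} = - 14 w \left(185 + w\right)$ ($H{\left(w \right)} = - 7 \left(w + w\right) \left(w + 185\right) = - 7 \cdot 2 w \left(185 + w\right) = - 14 w \left(185 + w\right)$)
$\frac{H{\left(51 \right)}}{-31056} + \frac{W{\left(-74 \right)}}{-44456} = \frac{\left(-14\right) 51 \left(185 + 51\right)}{-31056} - \frac{52}{-44456} = \left(-14\right) 51 \cdot 236 \left(- \frac{1}{31056}\right) - - \frac{13}{11114} = \left(-168504\right) \left(- \frac{1}{31056}\right) + \frac{13}{11114} = \frac{7021}{1294} + \frac{13}{11114} = \frac{19512054}{3595379}$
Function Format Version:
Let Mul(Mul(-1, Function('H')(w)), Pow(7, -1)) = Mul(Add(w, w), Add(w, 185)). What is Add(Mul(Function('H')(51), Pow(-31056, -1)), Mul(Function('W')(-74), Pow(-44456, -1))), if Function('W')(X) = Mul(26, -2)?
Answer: Rational(19512054, 3595379) ≈ 5.4270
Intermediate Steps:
Function('W')(X) = -52
Function('H')(w) = Mul(-14, w, Add(185, w)) (Function('H')(w) = Mul(-7, Mul(Add(w, w), Add(w, 185))) = Mul(-7, Mul(Mul(2, w), Add(185, w))) = Mul(-7, Mul(2, w, Add(185, w))) = Mul(-14, w, Add(185, w)))
Add(Mul(Function('H')(51), Pow(-31056, -1)), Mul(Function('W')(-74), Pow(-44456, -1))) = Add(Mul(Mul(-14, 51, Add(185, 51)), Pow(-31056, -1)), Mul(-52, Pow(-44456, -1))) = Add(Mul(Mul(-14, 51, 236), Rational(-1, 31056)), Mul(-52, Rational(-1, 44456))) = Add(Mul(-168504, Rational(-1, 31056)), Rational(13, 11114)) = Add(Rational(7021, 1294), Rational(13, 11114)) = Rational(19512054, 3595379)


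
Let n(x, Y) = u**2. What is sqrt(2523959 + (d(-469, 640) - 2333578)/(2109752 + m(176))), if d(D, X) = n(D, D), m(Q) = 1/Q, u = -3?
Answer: sqrt(347992799617332425592199)/371316353 ≈ 1588.7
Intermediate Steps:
n(x, Y) = 9 (n(x, Y) = (-3)**2 = 9)
d(D, X) = 9
sqrt(2523959 + (d(-469, 640) - 2333578)/(2109752 + m(176))) = sqrt(2523959 + (9 - 2333578)/(2109752 + 1/176)) = sqrt(2523959 - 2333569/(2109752 + 1/176)) = sqrt(2523959 - 2333569/371316353/176) = sqrt(2523959 - 2333569*176/371316353) = sqrt(2523959 - 410708144/371316353) = sqrt(937186840293383/371316353) = sqrt(347992799617332425592199)/371316353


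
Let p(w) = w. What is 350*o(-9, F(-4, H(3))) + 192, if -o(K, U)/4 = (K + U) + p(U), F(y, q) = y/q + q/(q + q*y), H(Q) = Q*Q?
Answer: 134728/9 ≈ 14970.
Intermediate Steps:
H(Q) = Q**2
F(y, q) = q/(q + q*y) + y/q
o(K, U) = -8*U - 4*K (o(K, U) = -4*((K + U) + U) = -4*(K + 2*U) = -8*U - 4*K)
350*o(-9, F(-4, H(3))) + 192 = 350*(-8*(3**2 - 4 + (-4)**2)/((3**2)*(1 - 4)) - 4*(-9)) + 192 = 350*(-8*(9 - 4 + 16)/(9*(-3)) + 36) + 192 = 350*(-8*(-1)*21/(9*3) + 36) + 192 = 350*(-8*(-7/9) + 36) + 192 = 350*(56/9 + 36) + 192 = 350*(380/9) + 192 = 133000/9 + 192 = 134728/9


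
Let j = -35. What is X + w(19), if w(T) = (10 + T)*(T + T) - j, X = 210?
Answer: 1347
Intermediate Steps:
w(T) = 35 + 2*T*(10 + T) (w(T) = (10 + T)*(T + T) - 1*(-35) = (10 + T)*(2*T) + 35 = 2*T*(10 + T) + 35 = 35 + 2*T*(10 + T))
X + w(19) = 210 + (35 + 2*19² + 20*19) = 210 + (35 + 2*361 + 380) = 210 + (35 + 722 + 380) = 210 + 1137 = 1347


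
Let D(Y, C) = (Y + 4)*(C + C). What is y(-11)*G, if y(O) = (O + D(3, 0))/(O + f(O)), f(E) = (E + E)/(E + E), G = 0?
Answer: 0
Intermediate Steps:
f(E) = 1 (f(E) = (2*E)/((2*E)) = (2*E)*(1/(2*E)) = 1)
D(Y, C) = 2*C*(4 + Y) (D(Y, C) = (4 + Y)*(2*C) = 2*C*(4 + Y))
y(O) = O/(1 + O) (y(O) = (O + 2*0*(4 + 3))/(O + 1) = (O + 2*0*7)/(1 + O) = (O + 0)/(1 + O) = O/(1 + O))
y(-11)*G = -11/(1 - 11)*0 = -11/(-10)*0 = -11*(-⅒)*0 = (11/10)*0 = 0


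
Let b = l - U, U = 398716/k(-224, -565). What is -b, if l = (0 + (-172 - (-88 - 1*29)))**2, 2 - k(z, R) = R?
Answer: -1316459/567 ≈ -2321.8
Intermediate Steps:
k(z, R) = 2 - R
l = 3025 (l = (0 + (-172 - (-88 - 29)))**2 = (0 + (-172 - 1*(-117)))**2 = (0 + (-172 + 117))**2 = (0 - 55)**2 = (-55)**2 = 3025)
U = 398716/567 (U = 398716/(2 - 1*(-565)) = 398716/(2 + 565) = 398716/567 ≈ 703.20)
b = 1316459/567 (b = 3025 - 1*398716/567 = 3025 - 398716/567 = 1316459/567 ≈ 2321.8)
-b = -1*1316459/567 = -1316459/567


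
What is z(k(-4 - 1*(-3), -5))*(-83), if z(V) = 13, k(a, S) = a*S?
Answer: -1079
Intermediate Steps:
k(a, S) = S*a
z(k(-4 - 1*(-3), -5))*(-83) = 13*(-83) = -1079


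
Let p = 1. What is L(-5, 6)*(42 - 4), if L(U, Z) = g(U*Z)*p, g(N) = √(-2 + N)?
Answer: 152*I*√2 ≈ 214.96*I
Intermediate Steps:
L(U, Z) = √(-2 + U*Z) (L(U, Z) = √(-2 + U*Z)*1 = √(-2 + U*Z))
L(-5, 6)*(42 - 4) = √(-2 - 5*6)*(42 - 4) = √(-2 - 30)*38 = √(-32)*38 = (4*I*√2)*38 = 152*I*√2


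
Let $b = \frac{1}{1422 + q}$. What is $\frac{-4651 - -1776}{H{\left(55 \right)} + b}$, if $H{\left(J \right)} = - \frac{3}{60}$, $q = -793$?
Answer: $\frac{36167500}{609} \approx 59388.0$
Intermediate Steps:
$H{\left(J \right)} = - \frac{1}{20}$ ($H{\left(J \right)} = \left(-3\right) \frac{1}{60} = - \frac{1}{20}$)
$b = \frac{1}{629}$ ($b = \frac{1}{1422 - 793} = \frac{1}{629} \approx 0.0015898$)
$\frac{-4651 - -1776}{H{\left(55 \right)} + b} = \frac{-4651 - -1776}{- \frac{1}{20} + \frac{1}{629}} = \frac{-4651 + 1776}{- \frac{609}{12580}} = \left(-2875\right) \left(- \frac{12580}{609}\right) = \frac{36167500}{609}$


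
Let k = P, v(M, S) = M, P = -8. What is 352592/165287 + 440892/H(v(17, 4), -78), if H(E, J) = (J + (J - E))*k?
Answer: 18340425833/57189302 ≈ 320.70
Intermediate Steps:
k = -8
H(E, J) = -16*J + 8*E (H(E, J) = (J + (J - E))*(-8) = (-E + 2*J)*(-8) = -16*J + 8*E)
352592/165287 + 440892/H(v(17, 4), -78) = 352592/165287 + 440892/(-16*(-78) + 8*17) = 352592*(1/165287) + 440892/(1248 + 136) = 352592/165287 + 440892/1384 = 352592/165287 + 440892*(1/1384) = 352592/165287 + 110223/346 = 18340425833/57189302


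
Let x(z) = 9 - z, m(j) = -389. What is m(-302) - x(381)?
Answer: -17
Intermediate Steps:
m(-302) - x(381) = -389 - (9 - 1*381) = -389 - (9 - 381) = -389 - 1*(-372) = -389 + 372 = -17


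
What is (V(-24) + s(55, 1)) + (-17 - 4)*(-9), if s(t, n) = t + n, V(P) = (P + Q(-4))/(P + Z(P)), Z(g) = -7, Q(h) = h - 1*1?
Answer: 7624/31 ≈ 245.94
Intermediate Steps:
Q(h) = -1 + h (Q(h) = h - 1 = -1 + h)
V(P) = (-5 + P)/(-7 + P) (V(P) = (P + (-1 - 4))/(P - 7) = (P - 5)/(-7 + P) = (-5 + P)/(-7 + P))
s(t, n) = n + t
(V(-24) + s(55, 1)) + (-17 - 4)*(-9) = ((-5 - 24)/(-7 - 24) + (1 + 55)) + (-17 - 4)*(-9) = (-29/(-31) + 56) - 21*(-9) = (-1/31*(-29) + 56) + 189 = (29/31 + 56) + 189 = 1765/31 + 189 = 7624/31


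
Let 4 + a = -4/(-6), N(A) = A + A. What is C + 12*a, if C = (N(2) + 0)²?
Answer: -24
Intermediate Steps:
N(A) = 2*A
a = -10/3 (a = -4 - 4/(-6) = -4 - 4*(-⅙) = -4 + ⅔ = -10/3 ≈ -3.3333)
C = 16 (C = (2*2 + 0)² = (4 + 0)² = 4² = 16)
C + 12*a = 16 + 12*(-10/3) = 16 - 40 = -24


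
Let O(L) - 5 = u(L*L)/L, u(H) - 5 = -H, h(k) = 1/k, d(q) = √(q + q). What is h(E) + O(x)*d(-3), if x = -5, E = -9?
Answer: -⅑ + 9*I*√6 ≈ -0.11111 + 22.045*I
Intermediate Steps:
d(q) = √2*√q (d(q) = √(2*q) = √2*√q)
u(H) = 5 - H
O(L) = 5 + (5 - L²)/L (O(L) = 5 + (5 - L*L)/L = 5 + (5 - L²)/L)
h(E) + O(x)*d(-3) = 1/(-9) + (5 - 1*(-5) + 5/(-5))*(√2*√(-3)) = -⅑ + (5 + 5 + 5*(-⅕))*(√2*(I*√3)) = -⅑ + (5 + 5 - 1)*(I*√6) = -⅑ + 9*(I*√6) = -⅑ + 9*I*√6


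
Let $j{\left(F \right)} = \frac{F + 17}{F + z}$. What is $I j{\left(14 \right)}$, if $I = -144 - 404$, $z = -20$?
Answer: $\frac{8494}{3} \approx 2831.3$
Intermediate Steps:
$j{\left(F \right)} = \frac{17 + F}{-20 + F}$ ($j{\left(F \right)} = \frac{F + 17}{F - 20} = \frac{17 + F}{-20 + F}$)
$I = -548$
$I j{\left(14 \right)} = - 548 \frac{17 + 14}{-20 + 14} = - 548 \frac{1}{-6} \cdot 31 = - 548 \left(\left(- \frac{1}{6}\right) 31\right) = \left(-548\right) \left(- \frac{31}{6}\right) = \frac{8494}{3}$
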